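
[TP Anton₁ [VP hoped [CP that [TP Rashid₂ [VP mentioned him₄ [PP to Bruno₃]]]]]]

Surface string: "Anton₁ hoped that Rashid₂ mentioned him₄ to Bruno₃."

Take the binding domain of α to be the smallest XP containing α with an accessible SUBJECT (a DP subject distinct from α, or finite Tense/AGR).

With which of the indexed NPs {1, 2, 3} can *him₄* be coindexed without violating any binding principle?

{1}

*him* is a pronoun, so Principle B applies: it must be free in its binding domain.
Binding domain of *him₄*: the embedded TP, whose subject is Rashid₂.
*Anton₁* c-commands the pronoun but from outside its binding domain, and is not c-commanded by it → coindexation permitted.
*Rashid₂* c-commands the pronoun within its binding domain → coindexation would violate Principle B.
*Bruno₃*: the pronoun c-commands this R-expression → coindexation would violate Principle C on *Bruno₃*.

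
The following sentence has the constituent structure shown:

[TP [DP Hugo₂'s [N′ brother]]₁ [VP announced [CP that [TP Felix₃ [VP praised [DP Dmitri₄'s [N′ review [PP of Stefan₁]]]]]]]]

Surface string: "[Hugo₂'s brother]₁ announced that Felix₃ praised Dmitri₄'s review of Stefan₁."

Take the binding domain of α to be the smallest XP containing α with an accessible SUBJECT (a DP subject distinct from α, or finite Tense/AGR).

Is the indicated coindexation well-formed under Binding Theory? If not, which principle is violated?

Principle C

The two coindexed NPs are *[Hugo₂'s brother]₁* and *Stefan₁*.
*Stefan₁* is an R-expression. Principle C requires it to be free everywhere.
*[Hugo₂'s brother]₁* c-commands it and carries the same index.
The R-expression is bound → Principle C violation.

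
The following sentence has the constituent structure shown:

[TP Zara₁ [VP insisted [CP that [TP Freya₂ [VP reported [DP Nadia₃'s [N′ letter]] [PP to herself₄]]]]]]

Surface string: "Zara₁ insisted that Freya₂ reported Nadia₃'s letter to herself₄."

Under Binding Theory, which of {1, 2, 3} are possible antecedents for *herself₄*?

{2}

*herself* is an anaphor, so Principle A applies: it must be bound in its binding domain.
Binding domain of *herself₄*: the embedded TP, whose subject is Freya₂.
*Zara₁* c-commands the anaphor but is outside its binding domain → cannot satisfy Principle A.
*Freya₂* c-commands the anaphor within its binding domain → licit binder.
*Nadia₃* does not c-command the anaphor → cannot bind it.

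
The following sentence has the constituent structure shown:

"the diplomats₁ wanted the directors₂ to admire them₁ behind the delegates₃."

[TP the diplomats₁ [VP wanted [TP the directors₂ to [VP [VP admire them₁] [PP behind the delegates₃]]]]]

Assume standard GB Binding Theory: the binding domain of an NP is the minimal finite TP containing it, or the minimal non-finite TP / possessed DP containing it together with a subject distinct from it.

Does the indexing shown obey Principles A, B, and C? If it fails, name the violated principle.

The two coindexed NPs are *the diplomats₁* and *them₁*.
*them₁* is a pronoun; its binding domain is the embedded TP, whose subject is the directors₂. Within that domain it is c-commanded only by *the directors₂*, which carries a different index — the pronoun is free locally, so Principle B holds.
*the diplomats₁* is an R-expression; *them₁* does not c-command it, and no other NP shares its index, so Principle C is satisfied.
All principles are respected.

grammatical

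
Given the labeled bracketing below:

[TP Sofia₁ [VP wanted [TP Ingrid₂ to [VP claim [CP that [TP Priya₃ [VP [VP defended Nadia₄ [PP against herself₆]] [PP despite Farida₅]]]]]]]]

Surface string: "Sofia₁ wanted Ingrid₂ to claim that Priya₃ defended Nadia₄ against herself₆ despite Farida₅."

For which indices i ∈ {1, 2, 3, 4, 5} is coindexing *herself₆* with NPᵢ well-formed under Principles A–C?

{3, 4}

*herself* is an anaphor, so Principle A applies: it must be bound in its binding domain.
Binding domain of *herself₆*: the embedded TP, whose subject is Priya₃.
*Sofia₁* c-commands the anaphor but is outside its binding domain → cannot satisfy Principle A.
*Ingrid₂* c-commands the anaphor but is outside its binding domain → cannot satisfy Principle A.
*Priya₃* c-commands the anaphor within its binding domain → licit binder.
*Nadia₄* c-commands the anaphor within its binding domain → licit binder.
*Farida₅* does not c-command the anaphor → cannot bind it.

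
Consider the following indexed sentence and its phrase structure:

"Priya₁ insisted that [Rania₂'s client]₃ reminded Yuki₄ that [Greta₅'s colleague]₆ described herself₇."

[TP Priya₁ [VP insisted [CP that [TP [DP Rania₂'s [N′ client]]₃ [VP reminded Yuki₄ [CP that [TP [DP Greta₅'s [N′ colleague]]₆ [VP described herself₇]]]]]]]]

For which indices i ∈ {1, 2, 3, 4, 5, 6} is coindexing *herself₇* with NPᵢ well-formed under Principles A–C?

{6}

*herself* is an anaphor, so Principle A applies: it must be bound in its binding domain.
Binding domain of *herself₇*: the embedded TP, whose subject is [Greta₅'s colleague]₆.
*Priya₁* c-commands the anaphor but is outside its binding domain → cannot satisfy Principle A.
*Rania₂* does not c-command the anaphor → cannot bind it.
*[Rania₂'s client]₃* c-commands the anaphor but is outside its binding domain → cannot satisfy Principle A.
*Yuki₄* c-commands the anaphor but is outside its binding domain → cannot satisfy Principle A.
*Greta₅* does not c-command the anaphor → cannot bind it.
*[Greta₅'s colleague]₆* c-commands the anaphor within its binding domain → licit binder.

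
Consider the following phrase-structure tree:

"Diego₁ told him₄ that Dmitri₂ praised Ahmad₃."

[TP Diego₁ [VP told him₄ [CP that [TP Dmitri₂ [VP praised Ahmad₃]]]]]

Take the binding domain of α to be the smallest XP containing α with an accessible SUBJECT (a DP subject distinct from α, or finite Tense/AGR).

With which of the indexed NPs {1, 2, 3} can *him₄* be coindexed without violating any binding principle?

none

*him* is a pronoun, so Principle B applies: it must be free in its binding domain.
Binding domain of *him₄*: the matrix TP, whose subject is Diego₁.
*Diego₁* c-commands the pronoun within its binding domain → coindexation would violate Principle B.
*Dmitri₂*: the pronoun c-commands this R-expression → coindexation would violate Principle C on *Dmitri₂*.
*Ahmad₃*: the pronoun c-commands this R-expression → coindexation would violate Principle C on *Ahmad₃*.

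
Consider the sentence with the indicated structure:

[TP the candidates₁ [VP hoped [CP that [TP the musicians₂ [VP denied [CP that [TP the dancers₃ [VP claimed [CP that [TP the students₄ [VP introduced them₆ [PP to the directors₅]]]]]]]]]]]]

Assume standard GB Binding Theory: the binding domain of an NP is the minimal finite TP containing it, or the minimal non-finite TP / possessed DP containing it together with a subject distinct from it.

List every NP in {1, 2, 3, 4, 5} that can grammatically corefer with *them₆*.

*them* is a pronoun, so Principle B applies: it must be free in its binding domain.
Binding domain of *them₆*: the embedded TP, whose subject is the students₄.
*the candidates₁* c-commands the pronoun but from outside its binding domain, and is not c-commanded by it → coindexation permitted.
*the musicians₂* c-commands the pronoun but from outside its binding domain, and is not c-commanded by it → coindexation permitted.
*the dancers₃* c-commands the pronoun but from outside its binding domain, and is not c-commanded by it → coindexation permitted.
*the students₄* c-commands the pronoun within its binding domain → coindexation would violate Principle B.
*the directors₅*: the pronoun c-commands this R-expression → coindexation would violate Principle C on *the directors₅*.

{1, 2, 3}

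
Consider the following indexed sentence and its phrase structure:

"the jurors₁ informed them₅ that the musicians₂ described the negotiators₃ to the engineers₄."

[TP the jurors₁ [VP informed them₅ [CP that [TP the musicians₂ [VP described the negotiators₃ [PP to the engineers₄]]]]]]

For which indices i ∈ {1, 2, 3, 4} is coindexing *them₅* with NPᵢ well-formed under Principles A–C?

none

*them* is a pronoun, so Principle B applies: it must be free in its binding domain.
Binding domain of *them₅*: the matrix TP, whose subject is the jurors₁.
*the jurors₁* c-commands the pronoun within its binding domain → coindexation would violate Principle B.
*the musicians₂*: the pronoun c-commands this R-expression → coindexation would violate Principle C on *the musicians₂*.
*the negotiators₃*: the pronoun c-commands this R-expression → coindexation would violate Principle C on *the negotiators₃*.
*the engineers₄*: the pronoun c-commands this R-expression → coindexation would violate Principle C on *the engineers₄*.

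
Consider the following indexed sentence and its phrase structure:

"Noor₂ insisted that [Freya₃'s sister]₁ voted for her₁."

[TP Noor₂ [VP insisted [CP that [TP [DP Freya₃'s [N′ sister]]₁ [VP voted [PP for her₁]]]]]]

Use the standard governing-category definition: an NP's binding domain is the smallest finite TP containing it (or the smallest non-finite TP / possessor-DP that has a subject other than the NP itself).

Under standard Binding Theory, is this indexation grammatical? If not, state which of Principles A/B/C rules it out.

Principle B

The two coindexed NPs are *[Freya₃'s sister]₁* and *her₁*.
*her₁* is a pronoun. Its binding domain is the embedded TP, whose subject is [Freya₃'s sister]₁.
*[Freya₃'s sister]₁* c-commands it within that domain and carries the same index.
The pronoun is locally bound → Principle B violation.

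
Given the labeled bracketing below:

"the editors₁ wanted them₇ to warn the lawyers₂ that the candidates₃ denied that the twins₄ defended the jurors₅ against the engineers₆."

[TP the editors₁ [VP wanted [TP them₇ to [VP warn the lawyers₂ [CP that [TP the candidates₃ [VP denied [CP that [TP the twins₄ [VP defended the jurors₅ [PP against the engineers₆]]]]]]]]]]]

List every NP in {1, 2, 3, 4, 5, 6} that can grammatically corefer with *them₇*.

*them* is a pronoun, so Principle B applies: it must be free in its binding domain.
Binding domain of *them₇*: the matrix TP, whose subject is the editors₁.
*the editors₁* c-commands the pronoun within its binding domain → coindexation would violate Principle B.
*the lawyers₂*: the pronoun c-commands this R-expression → coindexation would violate Principle C on *the lawyers₂*.
*the candidates₃*: the pronoun c-commands this R-expression → coindexation would violate Principle C on *the candidates₃*.
*the twins₄*: the pronoun c-commands this R-expression → coindexation would violate Principle C on *the twins₄*.
*the jurors₅*: the pronoun c-commands this R-expression → coindexation would violate Principle C on *the jurors₅*.
*the engineers₆*: the pronoun c-commands this R-expression → coindexation would violate Principle C on *the engineers₆*.

none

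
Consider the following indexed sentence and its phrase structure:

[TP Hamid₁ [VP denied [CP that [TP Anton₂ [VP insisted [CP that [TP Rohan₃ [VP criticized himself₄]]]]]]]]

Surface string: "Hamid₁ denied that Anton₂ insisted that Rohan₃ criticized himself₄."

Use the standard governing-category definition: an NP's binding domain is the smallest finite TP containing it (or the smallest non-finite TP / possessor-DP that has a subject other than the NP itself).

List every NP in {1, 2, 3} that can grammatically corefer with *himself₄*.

*himself* is an anaphor, so Principle A applies: it must be bound in its binding domain.
Binding domain of *himself₄*: the embedded TP, whose subject is Rohan₃.
*Hamid₁* c-commands the anaphor but is outside its binding domain → cannot satisfy Principle A.
*Anton₂* c-commands the anaphor but is outside its binding domain → cannot satisfy Principle A.
*Rohan₃* c-commands the anaphor within its binding domain → licit binder.

{3}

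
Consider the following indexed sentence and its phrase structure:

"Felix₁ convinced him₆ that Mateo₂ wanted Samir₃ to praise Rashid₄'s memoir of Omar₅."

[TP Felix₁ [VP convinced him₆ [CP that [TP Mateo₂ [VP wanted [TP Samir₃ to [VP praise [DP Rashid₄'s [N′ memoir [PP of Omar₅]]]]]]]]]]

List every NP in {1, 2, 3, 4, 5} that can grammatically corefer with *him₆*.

*him* is a pronoun, so Principle B applies: it must be free in its binding domain.
Binding domain of *him₆*: the matrix TP, whose subject is Felix₁.
*Felix₁* c-commands the pronoun within its binding domain → coindexation would violate Principle B.
*Mateo₂*: the pronoun c-commands this R-expression → coindexation would violate Principle C on *Mateo₂*.
*Samir₃*: the pronoun c-commands this R-expression → coindexation would violate Principle C on *Samir₃*.
*Rashid₄*: the pronoun c-commands this R-expression → coindexation would violate Principle C on *Rashid₄*.
*Omar₅*: the pronoun c-commands this R-expression → coindexation would violate Principle C on *Omar₅*.

none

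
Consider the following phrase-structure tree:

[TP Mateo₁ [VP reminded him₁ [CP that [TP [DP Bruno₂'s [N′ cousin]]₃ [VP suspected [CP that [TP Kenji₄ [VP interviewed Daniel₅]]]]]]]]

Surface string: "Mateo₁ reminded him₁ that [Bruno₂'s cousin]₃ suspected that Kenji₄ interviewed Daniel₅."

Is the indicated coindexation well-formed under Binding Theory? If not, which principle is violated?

Principle B

The two coindexed NPs are *Mateo₁* and *him₁*.
*him₁* is a pronoun. Its binding domain is the matrix TP, whose subject is Mateo₁.
*Mateo₁* c-commands it within that domain and carries the same index.
The pronoun is locally bound → Principle B violation.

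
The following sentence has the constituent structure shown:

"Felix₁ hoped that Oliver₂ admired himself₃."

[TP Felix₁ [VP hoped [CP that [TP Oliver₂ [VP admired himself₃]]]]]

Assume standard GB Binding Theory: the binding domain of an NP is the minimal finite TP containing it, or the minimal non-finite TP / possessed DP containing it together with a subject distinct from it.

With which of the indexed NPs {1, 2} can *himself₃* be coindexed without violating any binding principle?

*himself* is an anaphor, so Principle A applies: it must be bound in its binding domain.
Binding domain of *himself₃*: the embedded TP, whose subject is Oliver₂.
*Felix₁* c-commands the anaphor but is outside its binding domain → cannot satisfy Principle A.
*Oliver₂* c-commands the anaphor within its binding domain → licit binder.

{2}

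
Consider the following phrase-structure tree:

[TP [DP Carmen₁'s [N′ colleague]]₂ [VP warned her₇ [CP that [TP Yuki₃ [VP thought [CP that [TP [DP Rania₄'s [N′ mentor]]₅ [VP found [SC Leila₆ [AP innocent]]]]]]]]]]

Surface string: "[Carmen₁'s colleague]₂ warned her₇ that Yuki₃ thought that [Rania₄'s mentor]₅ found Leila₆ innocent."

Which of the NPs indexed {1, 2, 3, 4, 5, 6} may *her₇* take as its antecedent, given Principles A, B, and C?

{1}

*her* is a pronoun, so Principle B applies: it must be free in its binding domain.
Binding domain of *her₇*: the matrix TP, whose subject is [Carmen₁'s colleague]₂.
*Carmen₁* and the pronoun do not c-command one another → neither Principle B nor Principle C is at stake; coindexation permitted.
*[Carmen₁'s colleague]₂* c-commands the pronoun within its binding domain → coindexation would violate Principle B.
*Yuki₃*: the pronoun c-commands this R-expression → coindexation would violate Principle C on *Yuki₃*.
*Rania₄*: the pronoun c-commands this R-expression → coindexation would violate Principle C on *Rania₄*.
*[Rania₄'s mentor]₅*: the pronoun c-commands this R-expression → coindexation would violate Principle C on *[Rania₄'s mentor]₅*.
*Leila₆*: the pronoun c-commands this R-expression → coindexation would violate Principle C on *Leila₆*.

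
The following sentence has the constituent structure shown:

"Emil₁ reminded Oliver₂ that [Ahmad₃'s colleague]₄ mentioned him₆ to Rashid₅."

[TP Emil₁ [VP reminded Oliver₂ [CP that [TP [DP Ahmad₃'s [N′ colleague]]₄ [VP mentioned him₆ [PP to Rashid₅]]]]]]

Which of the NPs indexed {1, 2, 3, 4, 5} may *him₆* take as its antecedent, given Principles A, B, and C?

{1, 2, 3}

*him* is a pronoun, so Principle B applies: it must be free in its binding domain.
Binding domain of *him₆*: the embedded TP, whose subject is [Ahmad₃'s colleague]₄.
*Emil₁* c-commands the pronoun but from outside its binding domain, and is not c-commanded by it → coindexation permitted.
*Oliver₂* c-commands the pronoun but from outside its binding domain, and is not c-commanded by it → coindexation permitted.
*Ahmad₃* and the pronoun do not c-command one another → neither Principle B nor Principle C is at stake; coindexation permitted.
*[Ahmad₃'s colleague]₄* c-commands the pronoun within its binding domain → coindexation would violate Principle B.
*Rashid₅*: the pronoun c-commands this R-expression → coindexation would violate Principle C on *Rashid₅*.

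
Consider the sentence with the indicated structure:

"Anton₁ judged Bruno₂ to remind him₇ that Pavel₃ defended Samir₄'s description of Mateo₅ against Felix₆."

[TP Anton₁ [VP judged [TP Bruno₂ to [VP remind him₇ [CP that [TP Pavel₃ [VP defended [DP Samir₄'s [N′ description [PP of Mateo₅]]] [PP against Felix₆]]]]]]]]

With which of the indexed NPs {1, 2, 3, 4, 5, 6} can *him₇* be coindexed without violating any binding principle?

*him* is a pronoun, so Principle B applies: it must be free in its binding domain.
Binding domain of *him₇*: the embedded TP, whose subject is Bruno₂.
*Anton₁* c-commands the pronoun but from outside its binding domain, and is not c-commanded by it → coindexation permitted.
*Bruno₂* c-commands the pronoun within its binding domain → coindexation would violate Principle B.
*Pavel₃*: the pronoun c-commands this R-expression → coindexation would violate Principle C on *Pavel₃*.
*Samir₄*: the pronoun c-commands this R-expression → coindexation would violate Principle C on *Samir₄*.
*Mateo₅*: the pronoun c-commands this R-expression → coindexation would violate Principle C on *Mateo₅*.
*Felix₆*: the pronoun c-commands this R-expression → coindexation would violate Principle C on *Felix₆*.

{1}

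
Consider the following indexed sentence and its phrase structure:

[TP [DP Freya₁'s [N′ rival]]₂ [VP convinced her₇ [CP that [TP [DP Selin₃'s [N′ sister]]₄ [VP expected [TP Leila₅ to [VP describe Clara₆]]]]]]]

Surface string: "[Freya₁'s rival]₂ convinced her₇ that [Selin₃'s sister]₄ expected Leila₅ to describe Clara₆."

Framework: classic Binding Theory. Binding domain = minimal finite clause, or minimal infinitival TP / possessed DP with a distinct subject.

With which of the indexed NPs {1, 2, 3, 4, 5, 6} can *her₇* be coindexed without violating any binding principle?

{1}

*her* is a pronoun, so Principle B applies: it must be free in its binding domain.
Binding domain of *her₇*: the matrix TP, whose subject is [Freya₁'s rival]₂.
*Freya₁* and the pronoun do not c-command one another → neither Principle B nor Principle C is at stake; coindexation permitted.
*[Freya₁'s rival]₂* c-commands the pronoun within its binding domain → coindexation would violate Principle B.
*Selin₃*: the pronoun c-commands this R-expression → coindexation would violate Principle C on *Selin₃*.
*[Selin₃'s sister]₄*: the pronoun c-commands this R-expression → coindexation would violate Principle C on *[Selin₃'s sister]₄*.
*Leila₅*: the pronoun c-commands this R-expression → coindexation would violate Principle C on *Leila₅*.
*Clara₆*: the pronoun c-commands this R-expression → coindexation would violate Principle C on *Clara₆*.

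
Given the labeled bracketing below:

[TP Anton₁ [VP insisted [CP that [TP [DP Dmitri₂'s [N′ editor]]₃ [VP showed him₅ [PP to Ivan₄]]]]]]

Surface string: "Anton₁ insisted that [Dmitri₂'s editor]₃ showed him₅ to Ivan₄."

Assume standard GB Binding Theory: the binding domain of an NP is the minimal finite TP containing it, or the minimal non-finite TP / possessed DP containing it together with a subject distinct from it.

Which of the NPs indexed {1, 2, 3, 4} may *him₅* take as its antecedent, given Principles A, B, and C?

{1, 2}

*him* is a pronoun, so Principle B applies: it must be free in its binding domain.
Binding domain of *him₅*: the embedded TP, whose subject is [Dmitri₂'s editor]₃.
*Anton₁* c-commands the pronoun but from outside its binding domain, and is not c-commanded by it → coindexation permitted.
*Dmitri₂* and the pronoun do not c-command one another → neither Principle B nor Principle C is at stake; coindexation permitted.
*[Dmitri₂'s editor]₃* c-commands the pronoun within its binding domain → coindexation would violate Principle B.
*Ivan₄*: the pronoun c-commands this R-expression → coindexation would violate Principle C on *Ivan₄*.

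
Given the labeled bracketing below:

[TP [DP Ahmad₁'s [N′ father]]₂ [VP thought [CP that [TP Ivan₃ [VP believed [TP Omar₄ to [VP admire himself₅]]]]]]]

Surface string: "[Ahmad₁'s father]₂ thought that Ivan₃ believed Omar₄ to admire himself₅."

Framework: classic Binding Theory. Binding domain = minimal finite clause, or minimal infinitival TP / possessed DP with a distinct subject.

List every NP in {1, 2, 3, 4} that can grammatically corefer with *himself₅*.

*himself* is an anaphor, so Principle A applies: it must be bound in its binding domain.
Binding domain of *himself₅*: the embedded TP, whose subject is Omar₄.
*Ahmad₁* does not c-command the anaphor → cannot bind it.
*[Ahmad₁'s father]₂* c-commands the anaphor but is outside its binding domain → cannot satisfy Principle A.
*Ivan₃* c-commands the anaphor but is outside its binding domain → cannot satisfy Principle A.
*Omar₄* c-commands the anaphor within its binding domain → licit binder.

{4}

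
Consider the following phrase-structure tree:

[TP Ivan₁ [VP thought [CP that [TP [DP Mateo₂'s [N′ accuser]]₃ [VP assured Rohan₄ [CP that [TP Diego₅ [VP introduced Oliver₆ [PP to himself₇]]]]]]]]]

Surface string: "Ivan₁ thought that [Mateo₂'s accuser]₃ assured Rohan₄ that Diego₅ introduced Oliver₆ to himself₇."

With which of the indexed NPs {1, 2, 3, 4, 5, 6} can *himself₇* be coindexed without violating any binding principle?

*himself* is an anaphor, so Principle A applies: it must be bound in its binding domain.
Binding domain of *himself₇*: the embedded TP, whose subject is Diego₅.
*Ivan₁* c-commands the anaphor but is outside its binding domain → cannot satisfy Principle A.
*Mateo₂* does not c-command the anaphor → cannot bind it.
*[Mateo₂'s accuser]₃* c-commands the anaphor but is outside its binding domain → cannot satisfy Principle A.
*Rohan₄* c-commands the anaphor but is outside its binding domain → cannot satisfy Principle A.
*Diego₅* c-commands the anaphor within its binding domain → licit binder.
*Oliver₆* c-commands the anaphor within its binding domain → licit binder.

{5, 6}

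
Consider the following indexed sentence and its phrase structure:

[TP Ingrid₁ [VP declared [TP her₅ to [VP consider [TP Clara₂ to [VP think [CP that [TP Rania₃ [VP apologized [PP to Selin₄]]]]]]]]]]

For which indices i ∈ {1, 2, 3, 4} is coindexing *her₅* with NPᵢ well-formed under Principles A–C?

*her* is a pronoun, so Principle B applies: it must be free in its binding domain.
Binding domain of *her₅*: the matrix TP, whose subject is Ingrid₁.
*Ingrid₁* c-commands the pronoun within its binding domain → coindexation would violate Principle B.
*Clara₂*: the pronoun c-commands this R-expression → coindexation would violate Principle C on *Clara₂*.
*Rania₃*: the pronoun c-commands this R-expression → coindexation would violate Principle C on *Rania₃*.
*Selin₄*: the pronoun c-commands this R-expression → coindexation would violate Principle C on *Selin₄*.

none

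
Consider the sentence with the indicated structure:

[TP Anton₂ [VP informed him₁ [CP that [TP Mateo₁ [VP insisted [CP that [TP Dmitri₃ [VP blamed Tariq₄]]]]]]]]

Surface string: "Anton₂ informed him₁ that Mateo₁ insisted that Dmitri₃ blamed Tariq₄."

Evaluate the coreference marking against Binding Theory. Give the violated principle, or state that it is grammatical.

Principle C

The two coindexed NPs are *him₁* and *Mateo₁*.
*Mateo₁* is an R-expression. Principle C requires it to be free everywhere.
*him₁* c-commands it and carries the same index.
The R-expression is bound → Principle C violation.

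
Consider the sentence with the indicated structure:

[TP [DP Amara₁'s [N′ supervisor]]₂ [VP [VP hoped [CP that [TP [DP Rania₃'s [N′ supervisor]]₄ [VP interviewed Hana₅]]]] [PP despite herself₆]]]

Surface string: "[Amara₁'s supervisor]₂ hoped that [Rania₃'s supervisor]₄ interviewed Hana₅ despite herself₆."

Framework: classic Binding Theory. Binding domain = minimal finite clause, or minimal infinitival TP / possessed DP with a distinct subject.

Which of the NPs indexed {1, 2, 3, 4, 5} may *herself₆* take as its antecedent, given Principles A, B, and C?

*herself* is an anaphor, so Principle A applies: it must be bound in its binding domain.
Binding domain of *herself₆*: the matrix TP, whose subject is [Amara₁'s supervisor]₂.
*Amara₁* does not c-command the anaphor → cannot bind it.
*[Amara₁'s supervisor]₂* c-commands the anaphor within its binding domain → licit binder.
*Rania₃* does not c-command the anaphor → cannot bind it.
*[Rania₃'s supervisor]₄* does not c-command the anaphor → cannot bind it.
*Hana₅* does not c-command the anaphor → cannot bind it.

{2}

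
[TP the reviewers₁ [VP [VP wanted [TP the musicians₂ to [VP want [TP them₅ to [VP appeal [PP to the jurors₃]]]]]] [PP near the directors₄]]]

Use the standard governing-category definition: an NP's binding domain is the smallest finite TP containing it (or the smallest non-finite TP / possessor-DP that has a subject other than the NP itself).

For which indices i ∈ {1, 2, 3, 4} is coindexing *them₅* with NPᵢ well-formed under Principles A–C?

*them* is a pronoun, so Principle B applies: it must be free in its binding domain.
Binding domain of *them₅*: the embedded TP, whose subject is the musicians₂.
*the reviewers₁* c-commands the pronoun but from outside its binding domain, and is not c-commanded by it → coindexation permitted.
*the musicians₂* c-commands the pronoun within its binding domain → coindexation would violate Principle B.
*the jurors₃*: the pronoun c-commands this R-expression → coindexation would violate Principle C on *the jurors₃*.
*the directors₄* and the pronoun do not c-command one another → neither Principle B nor Principle C is at stake; coindexation permitted.

{1, 4}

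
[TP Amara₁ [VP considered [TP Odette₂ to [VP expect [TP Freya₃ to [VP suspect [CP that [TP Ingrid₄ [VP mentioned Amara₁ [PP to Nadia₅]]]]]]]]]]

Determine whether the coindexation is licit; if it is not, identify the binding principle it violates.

Principle C

The two coindexed NPs are *Amara₁* (the lower occurrence) and *Amara₁* (the higher occurrence).
*Amara₁* (the lower occurrence) is an R-expression. Principle C requires it to be free everywhere.
*Amara₁* (the higher occurrence) c-commands it and carries the same index.
The R-expression is bound → Principle C violation.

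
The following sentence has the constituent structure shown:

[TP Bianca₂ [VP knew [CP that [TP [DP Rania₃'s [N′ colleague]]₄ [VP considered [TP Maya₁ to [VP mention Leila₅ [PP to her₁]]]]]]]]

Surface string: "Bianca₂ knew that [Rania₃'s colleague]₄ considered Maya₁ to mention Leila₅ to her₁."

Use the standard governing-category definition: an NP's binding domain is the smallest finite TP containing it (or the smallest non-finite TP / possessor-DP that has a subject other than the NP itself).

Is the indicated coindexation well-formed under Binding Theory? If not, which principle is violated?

The two coindexed NPs are *Maya₁* and *her₁*.
*her₁* is a pronoun. Its binding domain is the embedded TP, whose subject is Maya₁.
*Maya₁* c-commands it within that domain and carries the same index.
The pronoun is locally bound → Principle B violation.

Principle B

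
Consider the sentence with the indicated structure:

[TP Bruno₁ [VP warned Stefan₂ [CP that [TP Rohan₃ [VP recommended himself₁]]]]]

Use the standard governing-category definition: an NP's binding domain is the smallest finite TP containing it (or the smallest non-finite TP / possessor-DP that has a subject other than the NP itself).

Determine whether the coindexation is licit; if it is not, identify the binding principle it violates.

Principle A

The two coindexed NPs are *Bruno₁* and *himself₁*.
*himself₁* is an anaphor. Principle A requires it to be bound within its binding domain — the embedded TP, whose subject is Rohan₃.
Within that domain it is c-commanded by *Rohan₃*, which does not share its index.
*Bruno₁* does c-command the anaphor, but from outside its binding domain.
The anaphor is unbound in its domain → Principle A violation.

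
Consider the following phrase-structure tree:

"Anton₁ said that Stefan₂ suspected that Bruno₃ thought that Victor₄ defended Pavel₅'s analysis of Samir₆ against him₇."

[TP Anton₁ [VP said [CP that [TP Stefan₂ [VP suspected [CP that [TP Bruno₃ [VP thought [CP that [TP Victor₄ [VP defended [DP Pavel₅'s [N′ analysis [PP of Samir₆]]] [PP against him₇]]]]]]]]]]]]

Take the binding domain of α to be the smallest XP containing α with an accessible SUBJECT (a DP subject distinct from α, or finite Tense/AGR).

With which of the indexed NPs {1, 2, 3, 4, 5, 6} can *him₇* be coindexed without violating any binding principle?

*him* is a pronoun, so Principle B applies: it must be free in its binding domain.
Binding domain of *him₇*: the embedded TP, whose subject is Victor₄.
*Anton₁* c-commands the pronoun but from outside its binding domain, and is not c-commanded by it → coindexation permitted.
*Stefan₂* c-commands the pronoun but from outside its binding domain, and is not c-commanded by it → coindexation permitted.
*Bruno₃* c-commands the pronoun but from outside its binding domain, and is not c-commanded by it → coindexation permitted.
*Victor₄* c-commands the pronoun within its binding domain → coindexation would violate Principle B.
*Pavel₅* and the pronoun do not c-command one another → neither Principle B nor Principle C is at stake; coindexation permitted.
*Samir₆* and the pronoun do not c-command one another → neither Principle B nor Principle C is at stake; coindexation permitted.

{1, 2, 3, 5, 6}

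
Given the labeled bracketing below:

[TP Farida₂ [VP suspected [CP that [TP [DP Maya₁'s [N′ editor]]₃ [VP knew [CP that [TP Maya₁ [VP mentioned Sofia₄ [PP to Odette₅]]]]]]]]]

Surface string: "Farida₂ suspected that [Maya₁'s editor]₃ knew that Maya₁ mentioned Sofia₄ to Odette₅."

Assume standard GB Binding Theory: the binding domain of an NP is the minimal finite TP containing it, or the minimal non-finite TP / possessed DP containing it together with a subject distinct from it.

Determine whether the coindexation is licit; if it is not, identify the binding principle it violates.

The two coindexed NPs are *Maya₁* and *Maya₁*.
*Maya₁* is an R-expression; no coindexed NP c-commands it, so Principle C holds.
*Maya₁* is an R-expression; *Maya₁* does not c-command it, and no other NP shares its index, so Principle C is satisfied.
All principles are respected.

grammatical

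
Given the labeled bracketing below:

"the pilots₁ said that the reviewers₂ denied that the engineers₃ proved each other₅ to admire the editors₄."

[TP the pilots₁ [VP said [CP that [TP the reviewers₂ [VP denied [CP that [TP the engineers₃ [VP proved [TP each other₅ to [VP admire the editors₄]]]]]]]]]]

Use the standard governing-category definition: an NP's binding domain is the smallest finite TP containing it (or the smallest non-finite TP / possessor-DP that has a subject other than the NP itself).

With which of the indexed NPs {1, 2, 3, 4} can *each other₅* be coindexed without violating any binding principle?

{3}

*each other* is an anaphor, so Principle A applies: it must be bound in its binding domain.
Binding domain of *each other₅*: the embedded TP, whose subject is the engineers₃.
*the pilots₁* c-commands the anaphor but is outside its binding domain → cannot satisfy Principle A.
*the reviewers₂* c-commands the anaphor but is outside its binding domain → cannot satisfy Principle A.
*the engineers₃* c-commands the anaphor within its binding domain → licit binder.
*the editors₄* does not c-command the anaphor → cannot bind it.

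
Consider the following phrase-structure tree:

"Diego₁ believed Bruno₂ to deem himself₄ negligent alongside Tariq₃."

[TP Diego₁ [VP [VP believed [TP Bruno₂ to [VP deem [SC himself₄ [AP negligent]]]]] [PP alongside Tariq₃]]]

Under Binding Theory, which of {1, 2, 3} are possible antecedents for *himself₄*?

{2}

*himself* is an anaphor, so Principle A applies: it must be bound in its binding domain.
Binding domain of *himself₄*: the embedded TP, whose subject is Bruno₂.
*Diego₁* c-commands the anaphor but is outside its binding domain → cannot satisfy Principle A.
*Bruno₂* c-commands the anaphor within its binding domain → licit binder.
*Tariq₃* does not c-command the anaphor → cannot bind it.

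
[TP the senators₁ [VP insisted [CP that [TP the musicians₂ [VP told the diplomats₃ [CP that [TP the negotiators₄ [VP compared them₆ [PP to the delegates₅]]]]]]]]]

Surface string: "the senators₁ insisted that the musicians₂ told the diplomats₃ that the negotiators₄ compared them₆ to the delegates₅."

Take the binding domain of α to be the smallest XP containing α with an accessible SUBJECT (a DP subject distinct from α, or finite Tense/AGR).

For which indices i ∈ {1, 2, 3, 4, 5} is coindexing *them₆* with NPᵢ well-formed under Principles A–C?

{1, 2, 3}

*them* is a pronoun, so Principle B applies: it must be free in its binding domain.
Binding domain of *them₆*: the embedded TP, whose subject is the negotiators₄.
*the senators₁* c-commands the pronoun but from outside its binding domain, and is not c-commanded by it → coindexation permitted.
*the musicians₂* c-commands the pronoun but from outside its binding domain, and is not c-commanded by it → coindexation permitted.
*the diplomats₃* c-commands the pronoun but from outside its binding domain, and is not c-commanded by it → coindexation permitted.
*the negotiators₄* c-commands the pronoun within its binding domain → coindexation would violate Principle B.
*the delegates₅*: the pronoun c-commands this R-expression → coindexation would violate Principle C on *the delegates₅*.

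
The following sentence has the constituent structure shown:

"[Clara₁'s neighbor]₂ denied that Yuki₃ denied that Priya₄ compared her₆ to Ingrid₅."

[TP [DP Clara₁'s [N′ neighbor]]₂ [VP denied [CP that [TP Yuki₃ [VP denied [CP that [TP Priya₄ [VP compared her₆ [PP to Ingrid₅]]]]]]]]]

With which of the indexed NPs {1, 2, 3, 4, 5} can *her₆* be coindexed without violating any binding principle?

*her* is a pronoun, so Principle B applies: it must be free in its binding domain.
Binding domain of *her₆*: the embedded TP, whose subject is Priya₄.
*Clara₁* and the pronoun do not c-command one another → neither Principle B nor Principle C is at stake; coindexation permitted.
*[Clara₁'s neighbor]₂* c-commands the pronoun but from outside its binding domain, and is not c-commanded by it → coindexation permitted.
*Yuki₃* c-commands the pronoun but from outside its binding domain, and is not c-commanded by it → coindexation permitted.
*Priya₄* c-commands the pronoun within its binding domain → coindexation would violate Principle B.
*Ingrid₅*: the pronoun c-commands this R-expression → coindexation would violate Principle C on *Ingrid₅*.

{1, 2, 3}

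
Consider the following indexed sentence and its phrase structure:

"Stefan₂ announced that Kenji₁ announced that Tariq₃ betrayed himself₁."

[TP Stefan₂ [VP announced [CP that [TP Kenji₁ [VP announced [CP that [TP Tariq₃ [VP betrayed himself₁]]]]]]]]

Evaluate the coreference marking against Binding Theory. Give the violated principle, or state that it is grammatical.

Principle A

The two coindexed NPs are *Kenji₁* and *himself₁*.
*himself₁* is an anaphor. Principle A requires it to be bound within its binding domain — the embedded TP, whose subject is Tariq₃.
Within that domain it is c-commanded by *Tariq₃*, which does not share its index.
*Kenji₁* does c-command the anaphor, but from outside its binding domain.
The anaphor is unbound in its domain → Principle A violation.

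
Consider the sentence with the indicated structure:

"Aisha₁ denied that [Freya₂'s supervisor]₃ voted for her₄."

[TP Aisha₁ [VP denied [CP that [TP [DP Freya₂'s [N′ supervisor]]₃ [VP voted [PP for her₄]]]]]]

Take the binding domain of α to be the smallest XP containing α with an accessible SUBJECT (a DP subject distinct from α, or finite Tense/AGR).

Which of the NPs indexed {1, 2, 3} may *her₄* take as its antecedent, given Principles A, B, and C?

{1, 2}

*her* is a pronoun, so Principle B applies: it must be free in its binding domain.
Binding domain of *her₄*: the embedded TP, whose subject is [Freya₂'s supervisor]₃.
*Aisha₁* c-commands the pronoun but from outside its binding domain, and is not c-commanded by it → coindexation permitted.
*Freya₂* and the pronoun do not c-command one another → neither Principle B nor Principle C is at stake; coindexation permitted.
*[Freya₂'s supervisor]₃* c-commands the pronoun within its binding domain → coindexation would violate Principle B.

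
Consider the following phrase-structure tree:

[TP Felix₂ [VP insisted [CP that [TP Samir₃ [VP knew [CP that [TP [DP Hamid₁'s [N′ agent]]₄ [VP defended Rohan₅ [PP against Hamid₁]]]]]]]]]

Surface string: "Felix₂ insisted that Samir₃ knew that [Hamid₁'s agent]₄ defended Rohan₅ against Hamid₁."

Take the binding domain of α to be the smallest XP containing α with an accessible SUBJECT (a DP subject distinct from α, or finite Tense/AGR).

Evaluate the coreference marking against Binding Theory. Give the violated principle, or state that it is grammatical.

grammatical

The two coindexed NPs are *Hamid₁* and *Hamid₁*.
*Hamid₁* is an R-expression; no coindexed NP c-commands it, so Principle C holds.
*Hamid₁* is an R-expression; *Hamid₁* does not c-command it, and no other NP shares its index, so Principle C is satisfied.
All principles are respected.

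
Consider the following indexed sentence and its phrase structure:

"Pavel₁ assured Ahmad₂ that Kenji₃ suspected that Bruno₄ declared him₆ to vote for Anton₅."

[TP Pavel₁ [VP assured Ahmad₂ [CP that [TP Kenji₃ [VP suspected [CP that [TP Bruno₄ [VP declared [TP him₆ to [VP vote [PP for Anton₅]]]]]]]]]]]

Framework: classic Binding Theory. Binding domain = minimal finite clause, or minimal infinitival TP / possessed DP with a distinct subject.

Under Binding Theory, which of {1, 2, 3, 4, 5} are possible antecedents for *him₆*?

{1, 2, 3}

*him* is a pronoun, so Principle B applies: it must be free in its binding domain.
Binding domain of *him₆*: the embedded TP, whose subject is Bruno₄.
*Pavel₁* c-commands the pronoun but from outside its binding domain, and is not c-commanded by it → coindexation permitted.
*Ahmad₂* c-commands the pronoun but from outside its binding domain, and is not c-commanded by it → coindexation permitted.
*Kenji₃* c-commands the pronoun but from outside its binding domain, and is not c-commanded by it → coindexation permitted.
*Bruno₄* c-commands the pronoun within its binding domain → coindexation would violate Principle B.
*Anton₅*: the pronoun c-commands this R-expression → coindexation would violate Principle C on *Anton₅*.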